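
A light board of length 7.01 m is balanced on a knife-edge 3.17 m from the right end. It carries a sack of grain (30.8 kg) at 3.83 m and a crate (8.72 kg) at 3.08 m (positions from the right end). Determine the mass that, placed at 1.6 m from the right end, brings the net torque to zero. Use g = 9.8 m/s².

m ≈ 12.4 kg

Sum moments about the knife-edge (at 3.17 m from the right end) (the support reaction has zero arm there).
Sack of grain: 30.8 × 9.8 = 301.8 N down at 3.83 m → arm 0.66 m, τ = 301.8 × 0.66 = 199.2 N·m counterclockwise.
Crate: 8.72 × 9.8 = 85.46 N down at 3.08 m → arm 0.09 m, τ = 85.46 × 0.09 = 7.691 N·m clockwise.
Net moment of known loads = 191.5 N·m counterclockwise.
An unknown mass m at 1.6 m has arm 1.57 m; its moment is m·g·1.57 clockwise.
Balancing moments: m × 9.8 × 1.57 = 191.5, giving m = 191.5 / (9.8 × 1.57) = 12.4 kg.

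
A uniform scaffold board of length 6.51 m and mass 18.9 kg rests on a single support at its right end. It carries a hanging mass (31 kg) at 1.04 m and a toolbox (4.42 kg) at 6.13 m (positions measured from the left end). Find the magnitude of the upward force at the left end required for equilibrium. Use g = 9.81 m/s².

Sum moments about the right end (the unknown pivot reaction has zero arm there).
Beam weight: 18.9 × 9.81 = 185.4 N down at 3.255 m → arm 3.255 m, τ = 185.4 × 3.255 = 603.5 N·m counterclockwise.
Hanging mass: 31 × 9.81 = 304.1 N down at 1.04 m → arm 5.47 m, τ = 304.1 × 5.47 = 1663 N·m counterclockwise.
Toolbox: 4.42 × 9.81 = 43.36 N down at 6.13 m → arm 0.38 m, τ = 43.36 × 0.38 = 16.48 N·m counterclockwise.
Net moment of the loads = 2283 N·m counterclockwise.
The upward force F acts at the left end, arm 6.51 m, giving F × 6.51 clockwise.
Setting net torque to zero: F × 6.51 = 2283 → F = 2283 / 6.51 = 351 N.

F ≈ 351 N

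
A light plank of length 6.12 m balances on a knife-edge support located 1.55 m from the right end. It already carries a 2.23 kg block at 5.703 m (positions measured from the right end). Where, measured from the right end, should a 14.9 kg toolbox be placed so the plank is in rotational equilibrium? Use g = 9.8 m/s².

Sum moments about the knife-edge support (at 1.55 m from the right end) (the support reaction has zero arm there).
Block: 2.23 × 9.8 = 21.85 N down at 5.703 m → arm 4.153 m, τ = 21.85 × 4.153 = 90.74 N·m counterclockwise.
Net moment of existing loads = 90.74 N·m counterclockwise.
The toolbox weighs 14.9 × 9.8 = 146 N and must supply an equal clockwise moment, so its lever arm about the knife-edge support is 90.74 / 146 = 0.622 m.
That puts it at 1.55 − 0.622 = 0.928 m from the right end.

x ≈ 0.928 m from the right end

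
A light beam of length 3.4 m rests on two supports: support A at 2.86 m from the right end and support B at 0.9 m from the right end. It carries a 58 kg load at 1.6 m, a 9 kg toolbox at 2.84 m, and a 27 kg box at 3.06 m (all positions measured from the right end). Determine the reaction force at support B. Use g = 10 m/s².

R_B ≈ 346 N

About support A:
Load: 58 × 10 = 580 N down at 1.6 m → arm 1.26 m, τ = 580 × 1.26 = 730.8 N·m clockwise.
Toolbox: 9 × 10 = 90 N down at 2.84 m → arm 0.02 m, τ = 90 × 0.02 = 1.8 N·m clockwise.
Box: 27 × 10 = 270 N down at 3.06 m → arm 0.2 m, τ = 270 × 0.2 = 54 N·m counterclockwise.
Net load moment about support A = 678.6 N·m clockwise.
Reaction R at support B is upward at 0.9 m, arm 1.96 m → moment R × 1.96 counterclockwise.
Balancing moments: R × 1.96 = 678.6, giving R = 346 N.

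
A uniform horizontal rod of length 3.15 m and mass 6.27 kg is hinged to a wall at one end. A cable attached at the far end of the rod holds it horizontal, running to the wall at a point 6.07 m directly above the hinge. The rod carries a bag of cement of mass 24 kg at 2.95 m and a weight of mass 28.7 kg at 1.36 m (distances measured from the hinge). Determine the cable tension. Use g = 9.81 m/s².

T ≈ 420 N

Choose the hinge as the axis so the unknown hinge reaction has zero arm there.
Beam weight: 6.27 × 9.81 = 61.51 N down at 1.575 m → arm 1.575 m, τ = 61.51 × 1.575 = 96.88 N·m clockwise.
Bag of cement: 24 × 9.81 = 235.4 N down at 2.95 m → arm 2.95 m, τ = 235.4 × 2.95 = 694.4 N·m clockwise.
Weight: 28.7 × 9.81 = 281.5 N down at 1.36 m → arm 1.36 m, τ = 281.5 × 1.36 = 382.8 N·m clockwise.
Total clockwise load moment = 1174 N·m.
The cable tension T acts at 3.15 m; only its component perpendicular to the rod, T sinθ, produces torque. sinθ = h/√(h²+d²) = 6.07/√(6.07²+3.15²) = 0.8876.
Στ = 0 ⇒ T × 3.15 × 0.8876 = 1174 ⇒ T = 1174 / 2.796 = 420 N.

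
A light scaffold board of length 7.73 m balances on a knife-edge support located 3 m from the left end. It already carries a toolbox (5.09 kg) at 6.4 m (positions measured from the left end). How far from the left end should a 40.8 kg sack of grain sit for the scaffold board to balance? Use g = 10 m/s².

x ≈ 2.58 m from the left end

Taking torques about the knife-edge support (at 3 m from the left end):
Toolbox: 5.09 × 10 = 50.9 N down at 6.4 m → arm 3.4 m, τ = 50.9 × 3.4 = 173.1 N·m clockwise.
Net moment of existing loads = 173.1 N·m clockwise.
The sack of grain weighs 40.8 × 10 = 408 N and must supply an equal counterclockwise moment, so its lever arm about the knife-edge support is 173.1 / 408 = 0.424 m.
That puts it at 3 − 0.424 = 2.58 m from the left end.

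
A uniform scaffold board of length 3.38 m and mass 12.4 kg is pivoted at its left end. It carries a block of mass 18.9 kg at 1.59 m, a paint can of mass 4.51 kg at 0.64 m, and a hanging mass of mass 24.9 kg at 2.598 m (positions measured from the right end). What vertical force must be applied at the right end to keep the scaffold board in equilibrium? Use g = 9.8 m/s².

Take moments about the left end.
Beam weight: 12.4 × 9.8 = 121.5 N down at 1.69 m → arm 1.69 m, τ = 121.5 × 1.69 = 205.3 N·m clockwise.
Block: 18.9 × 9.8 = 185.2 N down at 1.59 m → arm 1.79 m, τ = 185.2 × 1.79 = 331.5 N·m clockwise.
Paint can: 4.51 × 9.8 = 44.2 N down at 0.64 m → arm 2.74 m, τ = 44.2 × 2.74 = 121.1 N·m clockwise.
Hanging mass: 24.9 × 9.8 = 244 N down at 2.598 m → arm 0.782 m, τ = 244 × 0.782 = 190.8 N·m clockwise.
Net moment of the loads = 848.7 N·m clockwise.
The upward force F acts at the right end, arm 3.38 m, giving F × 3.38 counterclockwise.
Balancing moments: F × 3.38 = 848.7, giving F = 848.7 / 3.38 = 251 N.

F ≈ 251 N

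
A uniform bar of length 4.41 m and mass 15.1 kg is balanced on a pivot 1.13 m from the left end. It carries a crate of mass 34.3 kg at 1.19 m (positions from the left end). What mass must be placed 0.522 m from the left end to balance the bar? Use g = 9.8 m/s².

Sum moments about the pivot (at 1.13 m from the left end) (the support reaction has zero arm there).
Beam weight: 15.1 × 9.8 = 148 N down at 2.205 m → arm 1.075 m, τ = 148 × 1.075 = 159.1 N·m clockwise.
Crate: 34.3 × 9.8 = 336.1 N down at 1.19 m → arm 0.06 m, τ = 336.1 × 0.06 = 20.17 N·m clockwise.
Net moment of known loads = 179.3 N·m clockwise.
An unknown mass m at 0.522 m has arm 0.608 m; its moment is m·g·0.608 counterclockwise.
Balancing moments: m × 9.8 × 0.608 = 179.3, giving m = 179.3 / (9.8 × 0.608) = 30.1 kg.

m ≈ 30.1 kg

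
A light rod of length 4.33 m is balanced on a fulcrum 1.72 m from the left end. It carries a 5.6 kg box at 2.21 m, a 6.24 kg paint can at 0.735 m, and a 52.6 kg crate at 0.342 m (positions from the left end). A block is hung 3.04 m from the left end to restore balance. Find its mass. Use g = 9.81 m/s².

m ≈ 57.5 kg

Sum moments about the fulcrum (at 1.72 m from the left end) (the support reaction has zero arm there).
Box: 5.6 × 9.81 = 54.94 N down at 2.21 m → arm 0.49 m, τ = 54.94 × 0.49 = 26.92 N·m clockwise.
Paint can: 6.24 × 9.81 = 61.21 N down at 0.735 m → arm 0.985 m, τ = 61.21 × 0.985 = 60.29 N·m counterclockwise.
Crate: 52.6 × 9.81 = 516 N down at 0.342 m → arm 1.378 m, τ = 516 × 1.378 = 711 N·m counterclockwise.
Net moment of known loads = 744.4 N·m counterclockwise.
An unknown mass m at 3.04 m has arm 1.32 m; its moment is m·g·1.32 clockwise.
Setting net torque to zero: m × 9.81 × 1.32 = 744.4 → m = 744.4 / (9.81 × 1.32) = 57.5 kg.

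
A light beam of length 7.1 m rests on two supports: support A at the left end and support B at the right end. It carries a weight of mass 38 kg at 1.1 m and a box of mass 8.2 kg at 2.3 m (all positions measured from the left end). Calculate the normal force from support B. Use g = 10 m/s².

Take moments about support A.
Weight: 38 × 10 = 380 N down at 1.1 m → arm 1.1 m, τ = 380 × 1.1 = 418 N·m clockwise.
Box: 8.2 × 10 = 82 N down at 2.3 m → arm 2.3 m, τ = 82 × 2.3 = 188.6 N·m clockwise.
Net load moment about support A = 606.6 N·m clockwise.
Reaction R at support B is upward at 7.1 m, arm 7.1 m → moment R × 7.1 counterclockwise.
Setting net torque to zero: R × 7.1 = 606.6 → R = 85.4 N.

R_B ≈ 85.4 N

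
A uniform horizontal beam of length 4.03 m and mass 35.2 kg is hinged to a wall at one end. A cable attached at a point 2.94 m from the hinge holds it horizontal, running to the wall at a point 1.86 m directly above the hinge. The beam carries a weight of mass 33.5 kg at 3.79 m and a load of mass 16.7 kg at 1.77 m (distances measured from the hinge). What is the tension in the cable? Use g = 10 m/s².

T ≈ 1450 N

Take moments about the hinge.
Beam weight: 35.2 × 10 = 352 N down at 2.015 m → arm 2.015 m, τ = 352 × 2.015 = 709.3 N·m clockwise.
Weight: 33.5 × 10 = 335 N down at 3.79 m → arm 3.79 m, τ = 335 × 3.79 = 1270 N·m clockwise.
Load: 16.7 × 10 = 167 N down at 1.77 m → arm 1.77 m, τ = 167 × 1.77 = 295.6 N·m clockwise.
Total clockwise load moment = 2275 N·m.
The cable tension T acts at 2.94 m; only its component perpendicular to the beam, T sinθ, produces torque. sinθ = h/√(h²+d²) = 1.86/√(1.86²+2.94²) = 0.5346.
Balancing moments: T × 2.94 × 0.5346 = 2275, giving T = 2275 / 1.572 = 1450 N.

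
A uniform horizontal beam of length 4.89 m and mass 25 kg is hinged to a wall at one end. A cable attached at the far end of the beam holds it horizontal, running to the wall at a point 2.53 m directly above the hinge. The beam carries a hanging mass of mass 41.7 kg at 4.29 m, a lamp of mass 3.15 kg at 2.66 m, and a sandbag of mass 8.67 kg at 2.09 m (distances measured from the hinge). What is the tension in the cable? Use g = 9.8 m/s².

Taking torques about the hinge:
Beam weight: 25 × 9.8 = 245 N down at 2.445 m → arm 2.445 m, τ = 245 × 2.445 = 599 N·m clockwise.
Hanging mass: 41.7 × 9.8 = 408.7 N down at 4.29 m → arm 4.29 m, τ = 408.7 × 4.29 = 1753 N·m clockwise.
Lamp: 3.15 × 9.8 = 30.87 N down at 2.66 m → arm 2.66 m, τ = 30.87 × 2.66 = 82.11 N·m clockwise.
Sandbag: 8.67 × 9.8 = 84.97 N down at 2.09 m → arm 2.09 m, τ = 84.97 × 2.09 = 177.6 N·m clockwise.
Total clockwise load moment = 2612 N·m.
The cable tension T acts at 4.89 m; only its component perpendicular to the beam, T sinθ, produces torque. sinθ = h/√(h²+d²) = 2.53/√(2.53²+4.89²) = 0.4595.
For rotational equilibrium, T × 4.89 × 0.4595 = 2612, so T = 2612 / 2.247 = 1160 N.

T ≈ 1160 N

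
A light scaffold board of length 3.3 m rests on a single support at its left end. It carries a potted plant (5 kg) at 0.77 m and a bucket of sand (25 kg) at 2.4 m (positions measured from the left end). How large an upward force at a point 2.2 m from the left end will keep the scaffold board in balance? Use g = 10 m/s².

Sum moments about the left end (the unknown pivot reaction has zero arm there).
Potted plant: 5 × 10 = 50 N down at 0.77 m → arm 0.77 m, τ = 50 × 0.77 = 38.5 N·m clockwise.
Bucket of sand: 25 × 10 = 250 N down at 2.4 m → arm 2.4 m, τ = 250 × 2.4 = 600 N·m clockwise.
Net moment of the loads = 638.5 N·m clockwise.
The upward force F acts at a point 2.2 m from the left end, arm 2.2 m, giving F × 2.2 counterclockwise.
Setting net torque to zero: F × 2.2 = 638.5 → F = 638.5 / 2.2 = 290 N.

F ≈ 290 N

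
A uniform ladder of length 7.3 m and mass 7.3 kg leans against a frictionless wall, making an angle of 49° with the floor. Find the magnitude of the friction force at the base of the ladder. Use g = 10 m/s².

f ≈ 31.7 N

Sum moments about the foot of the ladder (the floor normal and friction both act there and drop out).
Ladder weight 7.3×10 = 73 N acts at 3.65 m along the ladder; its horizontal arm is 3.65·cos49° = 2.395 m → τ = 174.8 N·m clockwise.
Wall normal N acts horizontally at the top; its moment arm is the height L sinθ = 7.3·sin49° = 5.509 m, counterclockwise.
Στ = 0 ⇒ N × 5.509 = 174.8 ⇒ N = 31.7 N.
ΣFx = 0: friction at the foot balances the wall's push, so f = N_wall = 31.7 N.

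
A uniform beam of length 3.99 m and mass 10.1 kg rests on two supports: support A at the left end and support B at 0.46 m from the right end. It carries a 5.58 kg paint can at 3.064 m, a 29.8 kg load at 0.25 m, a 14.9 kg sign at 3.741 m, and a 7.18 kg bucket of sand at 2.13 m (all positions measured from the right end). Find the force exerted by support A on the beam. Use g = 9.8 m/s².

R_A ≈ 235 N

Choose support B as the axis so its reaction then has zero moment arm.
Beam weight: 10.1 × 9.8 = 98.98 N down at 1.995 m → arm 1.535 m, τ = 98.98 × 1.535 = 151.9 N·m counterclockwise.
Paint can: 5.58 × 9.8 = 54.68 N down at 3.064 m → arm 2.604 m, τ = 54.68 × 2.604 = 142.4 N·m counterclockwise.
Load: 29.8 × 9.8 = 292 N down at 0.25 m → arm 0.21 m, τ = 292 × 0.21 = 61.32 N·m clockwise.
Sign: 14.9 × 9.8 = 146 N down at 3.741 m → arm 3.281 m, τ = 146 × 3.281 = 479 N·m counterclockwise.
Bucket of sand: 7.18 × 9.8 = 70.36 N down at 2.13 m → arm 1.67 m, τ = 70.36 × 1.67 = 117.5 N·m counterclockwise.
Net load moment about support B = 829.5 N·m counterclockwise.
Reaction R at support A is upward at 3.99 m, arm 3.53 m → moment R × 3.53 clockwise.
Balancing moments: R × 3.53 = 829.5, giving R = 235 N.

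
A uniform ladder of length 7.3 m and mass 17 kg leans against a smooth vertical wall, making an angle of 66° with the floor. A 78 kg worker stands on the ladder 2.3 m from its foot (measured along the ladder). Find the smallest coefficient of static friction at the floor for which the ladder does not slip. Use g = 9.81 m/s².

μ_min ≈ 0.155

Take moments about the foot of the ladder.
Ladder weight 17×9.81 = 166.8 N acts at 3.65 m along the ladder; its horizontal arm is 3.65·cos66° = 1.485 m → τ = 247.7 N·m clockwise.
Worker: 78×9.81 = 765.2 N at 2.3 m → arm 0.9355 m → τ = 715.8 N·m clockwise.
Wall normal N acts horizontally at the top; its moment arm is the height L sinθ = 7.3·sin66° = 6.669 m, counterclockwise.
For rotational equilibrium, N × 6.669 = 963.5, so N = 144.5 N.
ΣFx = 0 ⇒ f = N_wall = 144.5 N. ΣFy = 0 ⇒ N_floor = 932 N.
μ_min = f / N_floor = 144.5 / 932 = 0.155.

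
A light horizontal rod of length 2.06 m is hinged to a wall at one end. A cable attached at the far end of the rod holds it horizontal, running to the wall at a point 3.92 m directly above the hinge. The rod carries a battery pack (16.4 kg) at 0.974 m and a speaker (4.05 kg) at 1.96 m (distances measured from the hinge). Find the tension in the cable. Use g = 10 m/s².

T ≈ 131 N

About the hinge:
Battery pack: 16.4 × 10 = 164 N down at 0.974 m → arm 0.974 m, τ = 164 × 0.974 = 159.7 N·m clockwise.
Speaker: 4.05 × 10 = 40.5 N down at 1.96 m → arm 1.96 m, τ = 40.5 × 1.96 = 79.38 N·m clockwise.
Total clockwise load moment = 239.1 N·m.
The cable tension T acts at 2.06 m; only its component perpendicular to the rod, T sinθ, produces torque. sinθ = h/√(h²+d²) = 3.92/√(3.92²+2.06²) = 0.8852.
Στ = 0 ⇒ T × 2.06 × 0.8852 = 239.1 ⇒ T = 239.1 / 1.824 = 131 N.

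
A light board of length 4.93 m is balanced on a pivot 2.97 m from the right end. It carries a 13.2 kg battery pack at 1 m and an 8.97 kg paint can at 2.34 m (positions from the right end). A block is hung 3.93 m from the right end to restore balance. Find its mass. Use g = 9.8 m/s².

m ≈ 33 kg

Take moments about the pivot (at 2.97 m from the right end).
Battery pack: 13.2 × 9.8 = 129.4 N down at 1 m → arm 1.97 m, τ = 129.4 × 1.97 = 254.9 N·m clockwise.
Paint can: 8.97 × 9.8 = 87.91 N down at 2.34 m → arm 0.63 m, τ = 87.91 × 0.63 = 55.38 N·m clockwise.
Net moment of known loads = 310.3 N·m clockwise.
An unknown mass m at 3.93 m has arm 0.96 m; its moment is m·g·0.96 counterclockwise.
Setting net torque to zero: m × 9.8 × 0.96 = 310.3 → m = 310.3 / (9.8 × 0.96) = 33 kg.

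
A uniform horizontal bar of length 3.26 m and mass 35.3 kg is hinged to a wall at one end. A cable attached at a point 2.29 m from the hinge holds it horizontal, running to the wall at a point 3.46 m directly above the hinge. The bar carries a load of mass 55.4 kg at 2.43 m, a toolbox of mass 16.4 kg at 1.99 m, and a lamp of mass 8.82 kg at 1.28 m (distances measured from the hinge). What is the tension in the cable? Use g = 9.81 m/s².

Take moments about the hinge.
Beam weight: 35.3 × 9.81 = 346.3 N down at 1.63 m → arm 1.63 m, τ = 346.3 × 1.63 = 564.5 N·m clockwise.
Load: 55.4 × 9.81 = 543.5 N down at 2.43 m → arm 2.43 m, τ = 543.5 × 2.43 = 1321 N·m clockwise.
Toolbox: 16.4 × 9.81 = 160.9 N down at 1.99 m → arm 1.99 m, τ = 160.9 × 1.99 = 320.2 N·m clockwise.
Lamp: 8.82 × 9.81 = 86.52 N down at 1.28 m → arm 1.28 m, τ = 86.52 × 1.28 = 110.7 N·m clockwise.
Total clockwise load moment = 2316 N·m.
The cable tension T acts at 2.29 m; only its component perpendicular to the bar, T sinθ, produces torque. sinθ = h/√(h²+d²) = 3.46/√(3.46²+2.29²) = 0.8339.
Setting net torque to zero: T × 2.29 × 0.8339 = 2316 → T = 2316 / 1.91 = 1210 N.

T ≈ 1210 N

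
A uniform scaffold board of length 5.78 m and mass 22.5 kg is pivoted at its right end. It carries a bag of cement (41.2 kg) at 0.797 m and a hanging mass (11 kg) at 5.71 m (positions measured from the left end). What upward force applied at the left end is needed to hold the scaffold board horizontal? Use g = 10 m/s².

F ≈ 469 N

Sum moments about the right end (the unknown pivot reaction has zero arm there).
Beam weight: 22.5 × 10 = 225 N down at 2.89 m → arm 2.89 m, τ = 225 × 2.89 = 650.2 N·m counterclockwise.
Bag of cement: 41.2 × 10 = 412 N down at 0.797 m → arm 4.983 m, τ = 412 × 4.983 = 2053 N·m counterclockwise.
Hanging mass: 11 × 10 = 110 N down at 5.71 m → arm 0.07 m, τ = 110 × 0.07 = 7.7 N·m counterclockwise.
Net moment of the loads = 2711 N·m counterclockwise.
The upward force F acts at the left end, arm 5.78 m, giving F × 5.78 clockwise.
Στ = 0 ⇒ F × 5.78 = 2711 ⇒ F = 2711 / 5.78 = 469 N.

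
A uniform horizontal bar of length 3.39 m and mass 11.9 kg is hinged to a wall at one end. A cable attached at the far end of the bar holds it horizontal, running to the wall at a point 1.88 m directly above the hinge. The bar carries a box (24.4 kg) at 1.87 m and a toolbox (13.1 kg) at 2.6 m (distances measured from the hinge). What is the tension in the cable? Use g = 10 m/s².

About the hinge:
Beam weight: 11.9 × 10 = 119 N down at 1.695 m → arm 1.695 m, τ = 119 × 1.695 = 201.7 N·m clockwise.
Box: 24.4 × 10 = 244 N down at 1.87 m → arm 1.87 m, τ = 244 × 1.87 = 456.3 N·m clockwise.
Toolbox: 13.1 × 10 = 131 N down at 2.6 m → arm 2.6 m, τ = 131 × 2.6 = 340.6 N·m clockwise.
Total clockwise load moment = 998.6 N·m.
The cable tension T acts at 3.39 m; only its component perpendicular to the bar, T sinθ, produces torque. sinθ = h/√(h²+d²) = 1.88/√(1.88²+3.39²) = 0.485.
Balancing moments: T × 3.39 × 0.485 = 998.6, giving T = 998.6 / 1.644 = 607 N.

T ≈ 607 N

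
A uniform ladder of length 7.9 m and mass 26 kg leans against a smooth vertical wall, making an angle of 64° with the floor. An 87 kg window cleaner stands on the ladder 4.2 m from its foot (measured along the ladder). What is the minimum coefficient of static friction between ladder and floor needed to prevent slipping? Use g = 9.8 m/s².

About the foot of the ladder:
Ladder weight 26×9.8 = 254.8 N acts at 3.95 m along the ladder; its horizontal arm is 3.95·cos64° = 1.732 m → τ = 441.3 N·m clockwise.
Window cleaner: 87×9.8 = 852.6 N at 4.2 m → arm 1.841 m → τ = 1570 N·m clockwise.
Wall normal N acts horizontally at the top; its moment arm is the height L sinθ = 7.9·sin64° = 7.1 m, counterclockwise.
Setting net torque to zero: N × 7.1 = 2011 → N = 283.2 N.
ΣFx = 0 ⇒ f = N_wall = 283.2 N. ΣFy = 0 ⇒ N_floor = 1107 N.
μ_min = f / N_floor = 283.2 / 1107 = 0.256.

μ_min ≈ 0.256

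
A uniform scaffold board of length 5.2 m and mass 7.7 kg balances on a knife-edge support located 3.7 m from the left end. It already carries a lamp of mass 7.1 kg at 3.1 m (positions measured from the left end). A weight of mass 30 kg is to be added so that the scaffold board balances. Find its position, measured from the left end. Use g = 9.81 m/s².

x ≈ 4.12 m from the left end

Take moments about the knife-edge support (at 3.7 m from the left end).
Beam weight: 7.7 × 9.81 = 75.54 N down at 2.6 m → arm 1.1 m, τ = 75.54 × 1.1 = 83.09 N·m counterclockwise.
Lamp: 7.1 × 9.81 = 69.65 N down at 3.1 m → arm 0.6 m, τ = 69.65 × 0.6 = 41.79 N·m counterclockwise.
Net moment of existing loads = 124.9 N·m counterclockwise.
The weight weighs 30 × 9.81 = 294.3 N and must supply an equal clockwise moment, so its lever arm about the knife-edge support is 124.9 / 294.3 = 0.424 m.
That puts it at 3.7 + 0.424 = 4.12 m from the left end.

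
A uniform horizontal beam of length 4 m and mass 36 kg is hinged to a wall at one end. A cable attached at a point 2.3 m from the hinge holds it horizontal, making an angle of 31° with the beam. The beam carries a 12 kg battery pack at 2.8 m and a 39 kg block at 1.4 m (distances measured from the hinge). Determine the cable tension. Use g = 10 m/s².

Choose the hinge as the axis so the unknown hinge reaction has zero arm there.
Beam weight: 36 × 10 = 360 N down at 2 m → arm 2 m, τ = 360 × 2 = 720 N·m clockwise.
Battery pack: 12 × 10 = 120 N down at 2.8 m → arm 2.8 m, τ = 120 × 2.8 = 336 N·m clockwise.
Block: 39 × 10 = 390 N down at 1.4 m → arm 1.4 m, τ = 390 × 1.4 = 546 N·m clockwise.
Total clockwise load moment = 1602 N·m.
The cable tension T acts at 2.3 m; only its component perpendicular to the beam, T sinθ, produces torque. sin 31° = 0.515.
Στ = 0 ⇒ T × 2.3 × 0.515 = 1602 ⇒ T = 1602 / 1.184 = 1350 N.

T ≈ 1350 N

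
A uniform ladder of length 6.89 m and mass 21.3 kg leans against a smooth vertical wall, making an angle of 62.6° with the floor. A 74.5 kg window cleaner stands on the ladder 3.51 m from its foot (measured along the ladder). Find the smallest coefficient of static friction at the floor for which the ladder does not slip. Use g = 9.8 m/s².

μ_min ≈ 0.263

About the foot of the ladder:
Ladder weight 21.3×9.8 = 208.7 N acts at 3.445 m along the ladder; its horizontal arm is 3.445·cos62.6° = 1.585 m → τ = 330.8 N·m clockwise.
Window cleaner: 74.5×9.8 = 730.1 N at 3.51 m → arm 1.615 m → τ = 1179 N·m clockwise.
Wall normal N acts horizontally at the top; its moment arm is the height L sinθ = 6.89·sin62.6° = 6.117 m, counterclockwise.
For rotational equilibrium, N × 6.117 = 1510, so N = 246.9 N.
ΣFx = 0 ⇒ f = N_wall = 246.9 N. ΣFy = 0 ⇒ N_floor = 938.8 N.
μ_min = f / N_floor = 246.9 / 938.8 = 0.263.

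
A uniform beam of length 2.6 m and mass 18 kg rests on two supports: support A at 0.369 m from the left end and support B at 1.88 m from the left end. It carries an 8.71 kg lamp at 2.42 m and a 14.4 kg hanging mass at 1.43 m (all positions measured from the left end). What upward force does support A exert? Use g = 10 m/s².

Choose support B as the axis so its reaction then has zero moment arm.
Beam weight: 18 × 10 = 180 N down at 1.3 m → arm 0.58 m, τ = 180 × 0.58 = 104.4 N·m counterclockwise.
Lamp: 8.71 × 10 = 87.1 N down at 2.42 m → arm 0.54 m, τ = 87.1 × 0.54 = 47.03 N·m clockwise.
Hanging mass: 14.4 × 10 = 144 N down at 1.43 m → arm 0.45 m, τ = 144 × 0.45 = 64.8 N·m counterclockwise.
Net load moment about support B = 122.2 N·m counterclockwise.
Reaction R at support A is upward at 0.369 m, arm 1.511 m → moment R × 1.511 clockwise.
For rotational equilibrium, R × 1.511 = 122.2, so R = 80.9 N.

R_A ≈ 80.9 N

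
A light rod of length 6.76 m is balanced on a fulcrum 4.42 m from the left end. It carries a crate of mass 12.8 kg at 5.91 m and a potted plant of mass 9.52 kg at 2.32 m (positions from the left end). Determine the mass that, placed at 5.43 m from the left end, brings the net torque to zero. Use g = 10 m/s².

Sum moments about the fulcrum (at 4.42 m from the left end) (the support reaction has zero arm there).
Crate: 12.8 × 10 = 128 N down at 5.91 m → arm 1.49 m, τ = 128 × 1.49 = 190.7 N·m clockwise.
Potted plant: 9.52 × 10 = 95.2 N down at 2.32 m → arm 2.1 m, τ = 95.2 × 2.1 = 199.9 N·m counterclockwise.
Net moment of known loads = 9.2 N·m counterclockwise.
An unknown mass m at 5.43 m has arm 1.01 m; its moment is m·g·1.01 clockwise.
For rotational equilibrium, m × 10 × 1.01 = 9.2, so m = 9.2 / (10 × 1.01) = 0.911 kg.

m ≈ 0.911 kg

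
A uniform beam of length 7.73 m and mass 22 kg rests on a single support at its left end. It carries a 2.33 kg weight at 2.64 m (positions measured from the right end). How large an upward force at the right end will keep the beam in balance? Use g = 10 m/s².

Sum moments about the left end (the unknown pivot reaction has zero arm there).
Beam weight: 22 × 10 = 220 N down at 3.865 m → arm 3.865 m, τ = 220 × 3.865 = 850.3 N·m clockwise.
Weight: 2.33 × 10 = 23.3 N down at 2.64 m → arm 5.09 m, τ = 23.3 × 5.09 = 118.6 N·m clockwise.
Net moment of the loads = 968.9 N·m clockwise.
The upward force F acts at the right end, arm 7.73 m, giving F × 7.73 counterclockwise.
Setting net torque to zero: F × 7.73 = 968.9 → F = 968.9 / 7.73 = 125 N.

F ≈ 125 N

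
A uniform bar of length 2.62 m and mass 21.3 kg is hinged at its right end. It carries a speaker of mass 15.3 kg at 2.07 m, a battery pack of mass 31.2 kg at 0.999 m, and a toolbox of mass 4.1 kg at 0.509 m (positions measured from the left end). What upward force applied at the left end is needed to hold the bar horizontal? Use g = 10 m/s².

F ≈ 365 N

About the right end:
Beam weight: 21.3 × 10 = 213 N down at 1.31 m → arm 1.31 m, τ = 213 × 1.31 = 279 N·m counterclockwise.
Speaker: 15.3 × 10 = 153 N down at 2.07 m → arm 0.55 m, τ = 153 × 0.55 = 84.15 N·m counterclockwise.
Battery pack: 31.2 × 10 = 312 N down at 0.999 m → arm 1.621 m, τ = 312 × 1.621 = 505.8 N·m counterclockwise.
Toolbox: 4.1 × 10 = 41 N down at 0.509 m → arm 2.111 m, τ = 41 × 2.111 = 86.55 N·m counterclockwise.
Net moment of the loads = 955.5 N·m counterclockwise.
The upward force F acts at the left end, arm 2.62 m, giving F × 2.62 clockwise.
For rotational equilibrium, F × 2.62 = 955.5, so F = 955.5 / 2.62 = 365 N.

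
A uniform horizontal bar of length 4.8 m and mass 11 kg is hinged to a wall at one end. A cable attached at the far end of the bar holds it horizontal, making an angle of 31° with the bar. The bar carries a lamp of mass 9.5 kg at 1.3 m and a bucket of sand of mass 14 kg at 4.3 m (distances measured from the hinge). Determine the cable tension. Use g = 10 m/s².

About the hinge:
Beam weight: 11 × 10 = 110 N down at 2.4 m → arm 2.4 m, τ = 110 × 2.4 = 264 N·m clockwise.
Lamp: 9.5 × 10 = 95 N down at 1.3 m → arm 1.3 m, τ = 95 × 1.3 = 123.5 N·m clockwise.
Bucket of sand: 14 × 10 = 140 N down at 4.3 m → arm 4.3 m, τ = 140 × 4.3 = 602 N·m clockwise.
Total clockwise load moment = 989.5 N·m.
The cable tension T acts at 4.8 m; only its component perpendicular to the bar, T sinθ, produces torque. sin 31° = 0.515.
Setting net torque to zero: T × 4.8 × 0.515 = 989.5 → T = 989.5 / 2.472 = 400 N.

T ≈ 400 N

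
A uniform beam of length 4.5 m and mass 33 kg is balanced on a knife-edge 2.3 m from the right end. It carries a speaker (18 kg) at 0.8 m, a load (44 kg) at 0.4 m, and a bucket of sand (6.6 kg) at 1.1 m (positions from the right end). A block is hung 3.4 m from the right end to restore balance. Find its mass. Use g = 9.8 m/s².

About the knife-edge (at 2.3 m from the right end):
Beam weight: 33 × 9.8 = 323.4 N down at 2.25 m → arm 0.05 m, τ = 323.4 × 0.05 = 16.17 N·m clockwise.
Speaker: 18 × 9.8 = 176.4 N down at 0.8 m → arm 1.5 m, τ = 176.4 × 1.5 = 264.6 N·m clockwise.
Load: 44 × 9.8 = 431.2 N down at 0.4 m → arm 1.9 m, τ = 431.2 × 1.9 = 819.3 N·m clockwise.
Bucket of sand: 6.6 × 9.8 = 64.68 N down at 1.1 m → arm 1.2 m, τ = 64.68 × 1.2 = 77.62 N·m clockwise.
Net moment of known loads = 1178 N·m clockwise.
An unknown mass m at 3.4 m has arm 1.1 m; its moment is m·g·1.1 counterclockwise.
Setting net torque to zero: m × 9.8 × 1.1 = 1178 → m = 1178 / (9.8 × 1.1) = 109 kg.

m ≈ 109 kg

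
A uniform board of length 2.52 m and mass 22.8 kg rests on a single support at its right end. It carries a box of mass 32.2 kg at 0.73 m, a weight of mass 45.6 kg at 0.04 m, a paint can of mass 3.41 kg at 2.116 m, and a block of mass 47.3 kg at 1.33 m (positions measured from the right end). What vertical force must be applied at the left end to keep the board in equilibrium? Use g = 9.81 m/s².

Sum moments about the right end (the unknown pivot reaction has zero arm there).
Beam weight: 22.8 × 9.81 = 223.7 N down at 1.26 m → arm 1.26 m, τ = 223.7 × 1.26 = 281.9 N·m counterclockwise.
Box: 32.2 × 9.81 = 315.9 N down at 0.73 m → arm 0.73 m, τ = 315.9 × 0.73 = 230.6 N·m counterclockwise.
Weight: 45.6 × 9.81 = 447.3 N down at 0.04 m → arm 0.04 m, τ = 447.3 × 0.04 = 17.89 N·m counterclockwise.
Paint can: 3.41 × 9.81 = 33.45 N down at 2.116 m → arm 2.116 m, τ = 33.45 × 2.116 = 70.78 N·m counterclockwise.
Block: 47.3 × 9.81 = 464 N down at 1.33 m → arm 1.33 m, τ = 464 × 1.33 = 617.1 N·m counterclockwise.
Net moment of the loads = 1218 N·m counterclockwise.
The upward force F acts at the left end, arm 2.52 m, giving F × 2.52 clockwise.
For rotational equilibrium, F × 2.52 = 1218, so F = 1218 / 2.52 = 483 N.

F ≈ 483 N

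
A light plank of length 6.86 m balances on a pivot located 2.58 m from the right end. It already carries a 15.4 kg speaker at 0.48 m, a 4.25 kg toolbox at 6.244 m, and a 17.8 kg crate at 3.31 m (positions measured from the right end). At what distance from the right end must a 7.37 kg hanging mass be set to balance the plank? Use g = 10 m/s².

x ≈ 3.09 m from the right end

Take moments about the pivot (at 2.58 m from the right end).
Speaker: 15.4 × 10 = 154 N down at 0.48 m → arm 2.1 m, τ = 154 × 2.1 = 323.4 N·m clockwise.
Toolbox: 4.25 × 10 = 42.5 N down at 6.244 m → arm 3.664 m, τ = 42.5 × 3.664 = 155.7 N·m counterclockwise.
Crate: 17.8 × 10 = 178 N down at 3.31 m → arm 0.73 m, τ = 178 × 0.73 = 129.9 N·m counterclockwise.
Net moment of existing loads = 37.8 N·m clockwise.
The hanging mass weighs 7.37 × 10 = 73.7 N and must supply an equal counterclockwise moment, so its lever arm about the pivot is 37.8 / 73.7 = 0.513 m.
That puts it at 2.58 + 0.513 = 3.09 m from the right end.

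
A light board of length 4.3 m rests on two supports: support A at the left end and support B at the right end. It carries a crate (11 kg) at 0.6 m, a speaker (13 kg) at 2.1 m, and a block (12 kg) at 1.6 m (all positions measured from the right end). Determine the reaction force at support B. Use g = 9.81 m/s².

Choose support A as the axis so its reaction then has zero moment arm.
Crate: 11 × 9.81 = 107.9 N down at 0.6 m → arm 3.7 m, τ = 107.9 × 3.7 = 399.2 N·m clockwise.
Speaker: 13 × 9.81 = 127.5 N down at 2.1 m → arm 2.2 m, τ = 127.5 × 2.2 = 280.5 N·m clockwise.
Block: 12 × 9.81 = 117.7 N down at 1.6 m → arm 2.7 m, τ = 117.7 × 2.7 = 317.8 N·m clockwise.
Net load moment about support A = 997.5 N·m clockwise.
Reaction R at support B is upward at 0 m, arm 4.3 m → moment R × 4.3 counterclockwise.
Στ = 0 ⇒ R × 4.3 = 997.5 ⇒ R = 232 N.

R_B ≈ 232 N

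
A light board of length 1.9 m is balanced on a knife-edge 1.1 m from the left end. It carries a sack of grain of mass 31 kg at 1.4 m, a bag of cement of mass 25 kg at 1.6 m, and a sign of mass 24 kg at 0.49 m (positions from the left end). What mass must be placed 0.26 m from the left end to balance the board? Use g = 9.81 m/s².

Choose the knife-edge (at 1.1 m from the left end) as the axis so the support reaction has zero arm there.
Sack of grain: 31 × 9.81 = 304.1 N down at 1.4 m → arm 0.3 m, τ = 304.1 × 0.3 = 91.23 N·m clockwise.
Bag of cement: 25 × 9.81 = 245.2 N down at 1.6 m → arm 0.5 m, τ = 245.2 × 0.5 = 122.6 N·m clockwise.
Sign: 24 × 9.81 = 235.4 N down at 0.49 m → arm 0.61 m, τ = 235.4 × 0.61 = 143.6 N·m counterclockwise.
Net moment of known loads = 70.23 N·m clockwise.
An unknown mass m at 0.26 m has arm 0.84 m; its moment is m·g·0.84 counterclockwise.
Στ = 0 ⇒ m × 9.81 × 0.84 = 70.23 ⇒ m = 70.23 / (9.81 × 0.84) = 8.52 kg.

m ≈ 8.52 kg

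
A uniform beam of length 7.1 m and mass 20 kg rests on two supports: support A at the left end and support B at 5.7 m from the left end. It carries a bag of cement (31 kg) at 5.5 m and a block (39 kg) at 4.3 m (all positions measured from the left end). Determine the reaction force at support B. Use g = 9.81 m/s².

Sum moments about support A (its reaction then has zero moment arm).
Beam weight: 20 × 9.81 = 196.2 N down at 3.55 m → arm 3.55 m, τ = 196.2 × 3.55 = 696.5 N·m clockwise.
Bag of cement: 31 × 9.81 = 304.1 N down at 5.5 m → arm 5.5 m, τ = 304.1 × 5.5 = 1673 N·m clockwise.
Block: 39 × 9.81 = 382.6 N down at 4.3 m → arm 4.3 m, τ = 382.6 × 4.3 = 1645 N·m clockwise.
Net load moment about support A = 4014 N·m clockwise.
Reaction R at support B is upward at 5.7 m, arm 5.7 m → moment R × 5.7 counterclockwise.
Balancing moments: R × 5.7 = 4014, giving R = 704 N.

R_B ≈ 704 N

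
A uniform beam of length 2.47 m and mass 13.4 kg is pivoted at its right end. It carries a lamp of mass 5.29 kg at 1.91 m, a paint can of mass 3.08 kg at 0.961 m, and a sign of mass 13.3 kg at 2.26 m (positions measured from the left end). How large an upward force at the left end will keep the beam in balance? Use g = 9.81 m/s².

F ≈ 107 N

Choose the right end as the axis so the unknown pivot reaction has zero arm there.
Beam weight: 13.4 × 9.81 = 131.5 N down at 1.235 m → arm 1.235 m, τ = 131.5 × 1.235 = 162.4 N·m counterclockwise.
Lamp: 5.29 × 9.81 = 51.89 N down at 1.91 m → arm 0.56 m, τ = 51.89 × 0.56 = 29.06 N·m counterclockwise.
Paint can: 3.08 × 9.81 = 30.21 N down at 0.961 m → arm 1.509 m, τ = 30.21 × 1.509 = 45.59 N·m counterclockwise.
Sign: 13.3 × 9.81 = 130.5 N down at 2.26 m → arm 0.21 m, τ = 130.5 × 0.21 = 27.4 N·m counterclockwise.
Net moment of the loads = 264.4 N·m counterclockwise.
The upward force F acts at the left end, arm 2.47 m, giving F × 2.47 clockwise.
For rotational equilibrium, F × 2.47 = 264.4, so F = 264.4 / 2.47 = 107 N.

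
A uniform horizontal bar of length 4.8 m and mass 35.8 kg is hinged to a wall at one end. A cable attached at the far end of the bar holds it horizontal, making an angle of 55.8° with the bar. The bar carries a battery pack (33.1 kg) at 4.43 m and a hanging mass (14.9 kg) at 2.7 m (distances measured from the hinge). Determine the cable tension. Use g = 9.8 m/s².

Take moments about the hinge.
Beam weight: 35.8 × 9.8 = 350.8 N down at 2.4 m → arm 2.4 m, τ = 350.8 × 2.4 = 841.9 N·m clockwise.
Battery pack: 33.1 × 9.8 = 324.4 N down at 4.43 m → arm 4.43 m, τ = 324.4 × 4.43 = 1437 N·m clockwise.
Hanging mass: 14.9 × 9.8 = 146 N down at 2.7 m → arm 2.7 m, τ = 146 × 2.7 = 394.2 N·m clockwise.
Total clockwise load moment = 2673 N·m.
The cable tension T acts at 4.8 m; only its component perpendicular to the bar, T sinθ, produces torque. sin 55.8° = 0.8271.
Balancing moments: T × 4.8 × 0.8271 = 2673, giving T = 2673 / 3.97 = 673 N.

T ≈ 673 N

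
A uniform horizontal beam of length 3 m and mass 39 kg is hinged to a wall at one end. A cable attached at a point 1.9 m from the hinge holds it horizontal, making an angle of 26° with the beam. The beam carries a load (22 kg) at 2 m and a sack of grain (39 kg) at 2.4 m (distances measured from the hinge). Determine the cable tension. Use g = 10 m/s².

Choose the hinge as the axis so the unknown hinge reaction has zero arm there.
Beam weight: 39 × 10 = 390 N down at 1.5 m → arm 1.5 m, τ = 390 × 1.5 = 585 N·m clockwise.
Load: 22 × 10 = 220 N down at 2 m → arm 2 m, τ = 220 × 2 = 440 N·m clockwise.
Sack of grain: 39 × 10 = 390 N down at 2.4 m → arm 2.4 m, τ = 390 × 2.4 = 936 N·m clockwise.
Total clockwise load moment = 1961 N·m.
The cable tension T acts at 1.9 m; only its component perpendicular to the beam, T sinθ, produces torque. sin 26° = 0.4384.
Setting net torque to zero: T × 1.9 × 0.4384 = 1961 → T = 1961 / 0.833 = 2350 N.

T ≈ 2350 N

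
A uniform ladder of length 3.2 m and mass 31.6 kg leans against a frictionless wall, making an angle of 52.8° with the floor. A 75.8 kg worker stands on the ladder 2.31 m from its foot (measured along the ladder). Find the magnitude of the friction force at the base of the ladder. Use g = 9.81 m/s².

f ≈ 525 N

Choose the foot of the ladder as the axis so the floor normal and friction both act there and drop out.
Ladder weight 31.6×9.81 = 310 N acts at 1.6 m along the ladder; its horizontal arm is 1.6·cos52.8° = 0.9674 m → τ = 299.9 N·m clockwise.
Worker: 75.8×9.81 = 743.6 N at 2.31 m → arm 1.397 m → τ = 1039 N·m clockwise.
Wall normal N acts horizontally at the top; its moment arm is the height L sinθ = 3.2·sin52.8° = 2.549 m, counterclockwise.
Setting net torque to zero: N × 2.549 = 1339 → N = 525 N.
ΣFx = 0: friction at the foot balances the wall's push, so f = N_wall = 525 N.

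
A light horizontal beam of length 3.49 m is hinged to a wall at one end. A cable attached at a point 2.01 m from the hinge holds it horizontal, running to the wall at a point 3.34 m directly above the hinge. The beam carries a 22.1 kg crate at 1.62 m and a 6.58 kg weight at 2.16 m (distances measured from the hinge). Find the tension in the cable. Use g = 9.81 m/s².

T ≈ 285 N

Sum moments about the hinge (the unknown hinge reaction has zero arm there).
Crate: 22.1 × 9.81 = 216.8 N down at 1.62 m → arm 1.62 m, τ = 216.8 × 1.62 = 351.2 N·m clockwise.
Weight: 6.58 × 9.81 = 64.55 N down at 2.16 m → arm 2.16 m, τ = 64.55 × 2.16 = 139.4 N·m clockwise.
Total clockwise load moment = 490.6 N·m.
The cable tension T acts at 2.01 m; only its component perpendicular to the beam, T sinθ, produces torque. sinθ = h/√(h²+d²) = 3.34/√(3.34²+2.01²) = 0.8568.
For rotational equilibrium, T × 2.01 × 0.8568 = 490.6, so T = 490.6 / 1.722 = 285 N.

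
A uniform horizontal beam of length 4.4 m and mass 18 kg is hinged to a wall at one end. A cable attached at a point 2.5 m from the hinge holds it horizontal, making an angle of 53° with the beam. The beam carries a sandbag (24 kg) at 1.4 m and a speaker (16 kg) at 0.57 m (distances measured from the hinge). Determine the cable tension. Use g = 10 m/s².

Taking torques about the hinge:
Beam weight: 18 × 10 = 180 N down at 2.2 m → arm 2.2 m, τ = 180 × 2.2 = 396 N·m clockwise.
Sandbag: 24 × 10 = 240 N down at 1.4 m → arm 1.4 m, τ = 240 × 1.4 = 336 N·m clockwise.
Speaker: 16 × 10 = 160 N down at 0.57 m → arm 0.57 m, τ = 160 × 0.57 = 91.2 N·m clockwise.
Total clockwise load moment = 823.2 N·m.
The cable tension T acts at 2.5 m; only its component perpendicular to the beam, T sinθ, produces torque. sin 53° = 0.7986.
Στ = 0 ⇒ T × 2.5 × 0.7986 = 823.2 ⇒ T = 823.2 / 1.996 = 412 N.

T ≈ 412 N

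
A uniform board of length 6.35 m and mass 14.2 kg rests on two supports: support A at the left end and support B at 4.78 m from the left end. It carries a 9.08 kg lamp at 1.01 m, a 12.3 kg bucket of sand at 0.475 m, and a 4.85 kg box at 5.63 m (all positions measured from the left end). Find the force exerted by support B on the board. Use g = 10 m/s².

R_B ≈ 183 N

About support A:
Beam weight: 14.2 × 10 = 142 N down at 3.175 m → arm 3.175 m, τ = 142 × 3.175 = 450.8 N·m clockwise.
Lamp: 9.08 × 10 = 90.8 N down at 1.01 m → arm 1.01 m, τ = 90.8 × 1.01 = 91.71 N·m clockwise.
Bucket of sand: 12.3 × 10 = 123 N down at 0.475 m → arm 0.475 m, τ = 123 × 0.475 = 58.42 N·m clockwise.
Box: 4.85 × 10 = 48.5 N down at 5.63 m → arm 5.63 m, τ = 48.5 × 5.63 = 273.1 N·m clockwise.
Net load moment about support A = 874 N·m clockwise.
Reaction R at support B is upward at 4.78 m, arm 4.78 m → moment R × 4.78 counterclockwise.
Στ = 0 ⇒ R × 4.78 = 874 ⇒ R = 183 N.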